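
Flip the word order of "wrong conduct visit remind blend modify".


Original: "wrong conduct visit remind blend modify"
Words (1..n): wrong | conduct | visit | remind | blend | modify
Reversed (n..1): modify | blend | remind | visit | conduct | wrong
Result = "modify blend remind visit conduct wrong"


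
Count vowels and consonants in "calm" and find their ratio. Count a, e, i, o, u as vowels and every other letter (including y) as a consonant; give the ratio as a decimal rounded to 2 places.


Word: "calm"
Vowels (a,e,i,o,u): 1
Consonants: 3
Ratio = 1/3
= 0.33


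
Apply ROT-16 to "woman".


Word: "woman"
Shift: 16
Each letter → (letter + shift) mod 26:
  'w' (22) + 16 = 12 → 'm'
  'o' (14) + 16 = 4 → 'e'
  'm' (12) + 16 = 2 → 'c'
  'a' (0) + 16 = 16 → 'q'
  'n' (13) + 16 = 3 → 'd'
Result = "mecqd"


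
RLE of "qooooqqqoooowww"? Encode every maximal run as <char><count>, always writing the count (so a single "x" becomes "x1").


String: "qooooqqqoooowww"
Scanning for consecutive runs:
  'q' x 1
  'o' x 4
  'q' x 3
  'o' x 4
  'w' x 3
RLE = "q1o4q3o4w3"


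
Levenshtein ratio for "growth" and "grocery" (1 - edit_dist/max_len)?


Word 1: "growth" (length 6)
Word 2: "grocery" (length 7)
One optimal edit sequence:
  1. keep 'g'
  2. keep 'r'
  3. keep 'o'
  4. insert 'c'  (+1)
  5. substitute 'w' -> 'e'  (+1)
  6. substitute 't' -> 'r'  (+1)
  7. substitute 'h' -> 'y'  (+1)
Edit distance = 4
Max length = max(6, 7) = 7
Similarity = 1 - 4/7
= 0.4286


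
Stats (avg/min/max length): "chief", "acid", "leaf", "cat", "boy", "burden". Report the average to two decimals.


Lengths: "chief"=5, "acid"=4, "leaf"=4, "cat"=3, "boy"=3, "burden"=6
Sum = 25, Count = 6
Average = 25/6 = 4.17
= avg=4.17, min=3, max=6


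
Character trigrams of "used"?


Word: "used" (length 4)
Number of trigrams = 4 - 3 + 1 = 2
  Position 0: "use"
  Position 1: "sed"
Trigrams = "use", "sed"


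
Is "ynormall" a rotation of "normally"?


Word: "normally", Candidate: "ynormall"
Method: check if candidate is substring of word+word
"normallynormally" contains "ynormall"? Yes
Is rotation = Yes


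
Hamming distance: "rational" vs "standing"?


Comparing character by character (same length = 8):
  Pos 0: 'r' vs 's' !=
  Pos 1: 'a' vs 't' !=
  Pos 2: 't' vs 'a' !=
  Pos 3: 'i' vs 'n' !=
  Pos 4: 'o' vs 'd' !=
  Pos 5: 'n' vs 'i' !=
  Pos 6: 'a' vs 'n' !=
  Pos 7: 'l' vs 'g' !=
Hamming distance = 8


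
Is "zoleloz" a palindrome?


Word: "zoleloz"
Reversed: "zoleloz"
Forward == Backward? zoleloz == zoleloz
Palindrome = Yes


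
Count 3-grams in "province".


Word: "province" (length 8)
Number of 3-grams = length - 3 + 1 = 8 - 3 + 1
= 6


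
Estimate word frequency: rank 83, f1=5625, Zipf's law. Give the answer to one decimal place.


Zipf's law: f(r) = f(1) / r
f(1) = 5625
f(83) = 5625 / 83
= 67.8 occurrences


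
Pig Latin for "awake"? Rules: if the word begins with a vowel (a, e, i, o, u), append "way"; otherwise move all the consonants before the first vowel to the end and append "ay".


Word: "awake"
Starts with vowel → add 'way'
Pig Latin = "awakeway"


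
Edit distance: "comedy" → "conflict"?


Word 1: "comedy" (length 6)
Word 2: "conflict" (length 8)
One optimal edit sequence (insert/delete/substitute each cost 1):
  1. keep 'c'
  2. keep 'o'
  3. insert 'n'  (+1)
  4. insert 'f'  (+1)
  5. substitute 'm' -> 'l'  (+1)
  6. substitute 'e' -> 'i'  (+1)
  7. substitute 'd' -> 'c'  (+1)
  8. substitute 'y' -> 't'  (+1)
Total edit operations: 6
Edit distance = 6


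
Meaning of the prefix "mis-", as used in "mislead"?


Prefix: mis-
As in: mislead -> mis- + lead
Meaning = wrongly


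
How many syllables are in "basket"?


Word: "basket"
Syllable breakdown: bas · ket
Counting: 2 parts
= 2 syllables


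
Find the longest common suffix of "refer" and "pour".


Word 1: "refer"
Word 2: "pour"
Comparing from end:
  Pos -1: 'r' == 'r'
  Pos -2: 'e' != 'u' (stop)
LCS = "r" (length 1)


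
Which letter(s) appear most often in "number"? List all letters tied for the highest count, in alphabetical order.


Word: "number"
Letter counts:
  'b': 1
  'e': 1
  'm': 1
  'n': 1
  'r': 1
  'u': 1
Maximum count = 1
Most frequent = 'b', 'e', 'm', 'n', 'r', 'u' (1 time each)


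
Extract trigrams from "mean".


Word: "mean" (length 4)
Number of trigrams = 4 - 3 + 1 = 2
  Position 0: "mea"
  Position 1: "ean"
Trigrams = "mea", "ean"


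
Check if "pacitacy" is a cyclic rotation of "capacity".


Word: "capacity", Candidate: "pacitacy"
Method: check if candidate is substring of word+word
"capacitycapacity" contains "pacitacy"? No
Is rotation = No


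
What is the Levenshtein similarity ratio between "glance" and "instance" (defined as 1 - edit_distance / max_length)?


Word 1: "glance" (length 6)
Word 2: "instance" (length 8)
One optimal edit sequence:
  1. insert 'i'  (+1)
  2. insert 'n'  (+1)
  3. substitute 'g' -> 's'  (+1)
  4. substitute 'l' -> 't'  (+1)
  5. keep 'a'
  6. keep 'n'
  7. keep 'c'
  8. keep 'e'
Edit distance = 4
Max length = max(6, 8) = 8
Similarity = 1 - 4/8
= 0.5000


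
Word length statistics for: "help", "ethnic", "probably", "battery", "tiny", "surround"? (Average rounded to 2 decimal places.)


Lengths: "help"=4, "ethnic"=6, "probably"=8, "battery"=7, "tiny"=4, "surround"=8
Sum = 37, Count = 6
Average = 37/6 = 6.17
= avg=6.17, min=4, max=8


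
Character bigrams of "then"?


Word: "then" (length 4)
Number of bigrams = 4 - 2 + 1 = 3
  Position 0: "th"
  Position 1: "he"
  Position 2: "en"
Bigrams = "th", "he", "en"


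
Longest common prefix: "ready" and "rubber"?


Word 1: "ready"
Word 2: "rubber"
Comparing from start:
  Pos 0: 'r' == 'r'
  Pos 1: 'e' != 'u' (stop)
LCP = "r" (length 1)


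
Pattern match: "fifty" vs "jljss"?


Pattern of "fifty": [0, 1, 0, 2, 3]
Pattern of "jljss": [0, 1, 0, 2, 2]
Patterns do not match
Same pattern = No


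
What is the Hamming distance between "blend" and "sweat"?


Comparing character by character (same length = 5):
  Pos 0: 'b' vs 's' !=
  Pos 1: 'l' vs 'w' !=
  Pos 2: 'e' vs 'e' =
  Pos 3: 'n' vs 'a' !=
  Pos 4: 'd' vs 't' !=
Hamming distance = 4


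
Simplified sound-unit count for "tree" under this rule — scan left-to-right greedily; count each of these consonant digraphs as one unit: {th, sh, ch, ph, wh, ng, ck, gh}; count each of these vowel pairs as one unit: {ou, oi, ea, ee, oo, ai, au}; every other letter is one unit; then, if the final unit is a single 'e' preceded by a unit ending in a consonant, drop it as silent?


Word: "tree" (4 letters)
Left-to-right scan:
  1. 't' (letter)
  2. 'r' (letter)
  3. 'ee' (vowel-pair)
Units from scan: 3
Sound units = 3 units


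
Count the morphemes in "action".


Word: "action"
Morphemes: act + -ion
Each morpheme carries meaning
= 2 morphemes


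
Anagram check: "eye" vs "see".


Word 1: "eye" → sorted: eey
Word 2: "see" → sorted: ees
Same letters? eey != ees
Anagram = No


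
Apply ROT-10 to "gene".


Word: "gene"
Shift: 10
Each letter → (letter + shift) mod 26:
  'g' (6) + 10 = 16 → 'q'
  'e' (4) + 10 = 14 → 'o'
  'n' (13) + 10 = 23 → 'x'
  'e' (4) + 10 = 14 → 'o'
Result = "qoxo"


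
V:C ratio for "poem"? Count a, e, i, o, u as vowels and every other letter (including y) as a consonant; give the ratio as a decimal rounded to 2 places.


Word: "poem"
Vowels (a,e,i,o,u): 2
Consonants: 2
Ratio = 2/2
= 1.00


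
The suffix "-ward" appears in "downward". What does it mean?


Suffix: -ward
Example: downward = down + -ward
Meaning = in the direction of


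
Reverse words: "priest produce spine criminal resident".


Original: "priest produce spine criminal resident"
Words (1..n): priest | produce | spine | criminal | resident
Reversed (n..1): resident | criminal | spine | produce | priest
Result = "resident criminal spine produce priest"


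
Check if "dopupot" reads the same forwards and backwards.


Word: "dopupot"
Reversed: "topupod"
Forward == Backward? dopupot != topupod
Palindrome = No


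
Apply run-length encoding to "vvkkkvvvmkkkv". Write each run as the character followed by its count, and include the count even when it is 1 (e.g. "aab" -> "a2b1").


String: "vvkkkvvvmkkkv"
Scanning for consecutive runs:
  'v' x 2
  'k' x 3
  'v' x 3
  'm' x 1
  'k' x 3
  'v' x 1
RLE = "v2k3v3m1k3v1"


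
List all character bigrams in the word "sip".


Word: "sip" (length 3)
Number of bigrams = 3 - 2 + 1 = 2
  Position 0: "si"
  Position 1: "ip"
Bigrams = "si", "ip"


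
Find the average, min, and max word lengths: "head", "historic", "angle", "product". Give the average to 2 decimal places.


Lengths: "head"=4, "historic"=8, "angle"=5, "product"=7
Sum = 24, Count = 4
Average = 24/4 = 6.00
= avg=6.00, min=4, max=8


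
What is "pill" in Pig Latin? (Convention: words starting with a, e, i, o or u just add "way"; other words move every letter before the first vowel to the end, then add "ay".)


Word: "pill"
Starts with consonant(s) → move to end, add 'ay'
Consonant cluster: "p"
Pig Latin = "illpay"


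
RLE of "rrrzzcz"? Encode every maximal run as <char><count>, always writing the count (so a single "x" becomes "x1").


String: "rrrzzcz"
Scanning for consecutive runs:
  'r' x 3
  'z' x 2
  'c' x 1
  'z' x 1
RLE = "r3z2c1z1"


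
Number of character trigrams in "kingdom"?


Word: "kingdom" (length 7)
Number of 3-grams = length - 3 + 1 = 7 - 3 + 1
= 5


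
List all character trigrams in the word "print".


Word: "print" (length 5)
Number of trigrams = 5 - 3 + 1 = 3
  Position 0: "pri"
  Position 1: "rin"
  Position 2: "int"
Trigrams = "pri", "rin", "int"


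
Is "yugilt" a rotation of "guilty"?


Word: "guilty", Candidate: "yugilt"
Method: check if candidate is substring of word+word
"guiltyguilty" contains "yugilt"? No
Is rotation = No


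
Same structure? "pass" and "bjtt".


Pattern of "pass": [0, 1, 2, 2]
Pattern of "bjtt": [0, 1, 2, 2]
Patterns match
Same pattern = Yes


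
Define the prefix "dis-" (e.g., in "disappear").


Prefix: dis-
As in: disappear -> dis- + appear
Meaning = not / opposite


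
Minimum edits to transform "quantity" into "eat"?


Word 1: "quantity" (length 8)
Word 2: "eat" (length 3)
One optimal edit sequence (insert/delete/substitute each cost 1):
  1. delete 'q'  (+1)
  2. substitute 'u' -> 'e'  (+1)
  3. keep 'a'
  4. delete 'n'  (+1)
  5. delete 't'  (+1)
  6. delete 'i'  (+1)
  7. keep 't'
  8. delete 'y'  (+1)
Total edit operations: 6
Edit distance = 6


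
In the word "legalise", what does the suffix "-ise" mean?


Suffix: -ise
Example: legalise = legal + -ise
Meaning = to make


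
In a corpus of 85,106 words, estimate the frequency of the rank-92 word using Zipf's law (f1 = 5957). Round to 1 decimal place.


Zipf's law: f(r) = f(1) / r
f(1) = 5957
f(92) = 5957 / 92
= 64.8 occurrences


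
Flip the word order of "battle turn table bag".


Original: "battle turn table bag"
Words (1..n): battle | turn | table | bag
Reversed (n..1): bag | table | turn | battle
Result = "bag table turn battle"


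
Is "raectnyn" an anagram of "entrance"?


Word 1: "entrance" → sorted: aceennrt
Word 2: "raectnyn" → sorted: acennrty
Same letters? aceennrt != acennrty
Anagram = No


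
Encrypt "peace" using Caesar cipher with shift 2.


Word: "peace"
Shift: 2
Each letter → (letter + shift) mod 26:
  'p' (15) + 2 = 17 → 'r'
  'e' (4) + 2 = 6 → 'g'
  'a' (0) + 2 = 2 → 'c'
  'c' (2) + 2 = 4 → 'e'
  'e' (4) + 2 = 6 → 'g'
Result = "rgceg"


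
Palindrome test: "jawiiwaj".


Word: "jawiiwaj"
Reversed: "jawiiwaj"
Forward == Backward? jawiiwaj == jawiiwaj
Palindrome = Yes


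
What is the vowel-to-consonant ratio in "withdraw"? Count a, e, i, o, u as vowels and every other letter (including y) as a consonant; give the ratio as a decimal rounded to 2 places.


Word: "withdraw"
Vowels (a,e,i,o,u): 2
Consonants: 6
Ratio = 2/6
= 0.33


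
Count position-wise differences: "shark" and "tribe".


Comparing character by character (same length = 5):
  Pos 0: 's' vs 't' !=
  Pos 1: 'h' vs 'r' !=
  Pos 2: 'a' vs 'i' !=
  Pos 3: 'r' vs 'b' !=
  Pos 4: 'k' vs 'e' !=
Hamming distance = 5


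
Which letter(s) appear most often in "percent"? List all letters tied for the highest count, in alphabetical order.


Word: "percent"
Letter counts:
  'c': 1
  'e': 2
  'n': 1
  'p': 1
  'r': 1
  't': 1
Maximum count = 2
Most frequent = 'e' (2 times each)


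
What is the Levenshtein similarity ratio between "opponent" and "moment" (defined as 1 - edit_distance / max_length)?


Word 1: "opponent" (length 8)
Word 2: "moment" (length 6)
One optimal edit sequence:
  1. delete 'o'  (+1)
  2. delete 'p'  (+1)
  3. substitute 'p' -> 'm'  (+1)
  4. keep 'o'
  5. substitute 'n' -> 'm'  (+1)
  6. keep 'e'
  7. keep 'n'
  8. keep 't'
Edit distance = 4
Max length = max(8, 6) = 8
Similarity = 1 - 4/8
= 0.5000


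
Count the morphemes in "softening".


Word: "softening"
Morphemes: soft / -en / -ing
Each morpheme carries meaning
= 3 morphemes


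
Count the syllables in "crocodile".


Word: "crocodile"
Syllable breakdown: croc-o-dile
Counting: 3 parts
= 3 syllables


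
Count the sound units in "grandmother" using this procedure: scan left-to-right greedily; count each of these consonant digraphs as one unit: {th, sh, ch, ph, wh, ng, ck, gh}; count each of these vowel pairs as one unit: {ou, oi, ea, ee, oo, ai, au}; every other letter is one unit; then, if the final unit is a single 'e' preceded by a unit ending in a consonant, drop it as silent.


Word: "grandmother" (11 letters)
Left-to-right scan:
  (1) 'g' (letter)
  (2) 'r' (letter)
  (3) 'a' (letter)
  (4) 'n' (letter)
  (5) 'd' (letter)
  (6) 'm' (letter)
  (7) 'o' (letter)
  (8) 'th' (digraph)
  (9) 'e' (letter)
  (10) 'r' (letter)
Units from scan: 10
Sound units = 10 units


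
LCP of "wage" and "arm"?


Word 1: "wage"
Word 2: "arm"
Comparing from start:
  Pos 0: 'w' != 'a' (stop)
LCP = "" (length 0)


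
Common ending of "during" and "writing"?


Word 1: "during"
Word 2: "writing"
Comparing from end:
  Pos -1: 'g' == 'g'
  Pos -2: 'n' == 'n'
  Pos -3: 'i' == 'i'
  Pos -4: 'r' != 't' (stop)
LCS = "ing" (length 3)


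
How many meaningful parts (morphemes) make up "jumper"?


Word: "jumper"
Morphemes: jump / -er
Each morpheme carries meaning
= 2 morphemes


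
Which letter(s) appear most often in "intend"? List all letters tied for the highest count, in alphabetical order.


Word: "intend"
Letter counts:
  'd': 1
  'e': 1
  'i': 1
  'n': 2
  't': 1
Maximum count = 2
Most frequent = 'n' (2 times each)


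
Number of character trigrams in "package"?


Word: "package" (length 7)
Number of 3-grams = length - 3 + 1 = 7 - 3 + 1
= 5


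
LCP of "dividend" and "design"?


Word 1: "dividend"
Word 2: "design"
Comparing from start:
  Pos 0: 'd' == 'd'
  Pos 1: 'i' != 'e' (stop)
LCP = "d" (length 1)


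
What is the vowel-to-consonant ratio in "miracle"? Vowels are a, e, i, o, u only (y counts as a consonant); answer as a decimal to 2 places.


Word: "miracle"
Vowels (a,e,i,o,u): 3
Consonants: 4
Ratio = 3/4
= 0.75


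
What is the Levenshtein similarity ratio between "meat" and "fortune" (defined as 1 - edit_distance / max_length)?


Word 1: "meat" (length 4)
Word 2: "fortune" (length 7)
One optimal edit sequence:
  1. substitute 'm' -> 'f'  (+1)
  2. substitute 'e' -> 'o'  (+1)
  3. substitute 'a' -> 'r'  (+1)
  4. keep 't'
  5. insert 'u'  (+1)
  6. insert 'n'  (+1)
  7. insert 'e'  (+1)
Edit distance = 6
Max length = max(4, 7) = 7
Similarity = 1 - 6/7
= 0.1429


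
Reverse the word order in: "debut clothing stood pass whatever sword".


Original: "debut clothing stood pass whatever sword"
Words (1..n): debut | clothing | stood | pass | whatever | sword
Reversed (n..1): sword | whatever | pass | stood | clothing | debut
Result = "sword whatever pass stood clothing debut"


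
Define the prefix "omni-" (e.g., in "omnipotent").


Prefix: omni-
Example: omnipotent = omni- + potent
Meaning = all


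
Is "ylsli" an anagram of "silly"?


Word 1: "silly" → sorted: illsy
Word 2: "ylsli" → sorted: illsy
Same letters? illsy == illsy
Anagram = Yes


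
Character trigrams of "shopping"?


Word: "shopping" (length 8)
Number of trigrams = 8 - 3 + 1 = 6
  Position 0: "sho"
  Position 1: "hop"
  Position 2: "opp"
  Position 3: "ppi"
  Position 4: "pin"
  Position 5: "ing"
Trigrams = "sho", "hop", "opp", "ppi", "pin", "ing"


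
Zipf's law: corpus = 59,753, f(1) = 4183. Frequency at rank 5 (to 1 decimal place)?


Zipf's law: f(r) = f(1) / r
f(1) = 4183
f(5) = 4183 / 5
= 836.6 occurrences


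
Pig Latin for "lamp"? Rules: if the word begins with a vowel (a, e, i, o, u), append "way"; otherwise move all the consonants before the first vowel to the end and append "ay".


Word: "lamp"
Starts with consonant(s) → move to end, add 'ay'
Consonant cluster: "l"
Pig Latin = "amplay"


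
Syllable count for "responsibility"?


Word: "responsibility"
Syllable breakdown: re · spon · si · bil · i · ty
Counting: 6 parts
= 6 syllables


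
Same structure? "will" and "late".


Pattern of "will": [0, 1, 2, 2]
Pattern of "late": [0, 1, 2, 3]
Patterns do not match
Same pattern = No


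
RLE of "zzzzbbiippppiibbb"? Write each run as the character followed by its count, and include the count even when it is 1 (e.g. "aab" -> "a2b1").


String: "zzzzbbiippppiibbb"
Scanning for consecutive runs:
  'z' x 4
  'b' x 2
  'i' x 2
  'p' x 4
  'i' x 2
  'b' x 3
RLE = "z4b2i2p4i2b3"


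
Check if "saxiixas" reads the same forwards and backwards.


Word: "saxiixas"
Reversed: "saxiixas"
Forward == Backward? saxiixas == saxiixas
Palindrome = Yes


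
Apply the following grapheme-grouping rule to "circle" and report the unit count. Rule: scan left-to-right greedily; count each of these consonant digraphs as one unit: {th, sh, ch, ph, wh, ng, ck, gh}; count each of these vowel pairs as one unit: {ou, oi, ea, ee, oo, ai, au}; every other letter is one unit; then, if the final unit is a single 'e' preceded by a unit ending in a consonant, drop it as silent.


Word: "circle" (6 letters)
Left-to-right scan:
  (1) 'c' (letter)
  (2) 'i' (letter)
  (3) 'r' (letter)
  (4) 'c' (letter)
  (5) 'l' (letter)
  (6) 'e' (letter)
Units from scan: 6
Final unit is 'e' after a consonant -> drop as silent (-1)
Sound units = 5 units


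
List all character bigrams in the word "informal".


Word: "informal" (length 8)
Number of bigrams = 8 - 2 + 1 = 7
  Position 0: "in"
  Position 1: "nf"
  Position 2: "fo"
  Position 3: "or"
  Position 4: "rm"
  Position 5: "ma"
  Position 6: "al"
Bigrams = "in", "nf", "fo", "or", "rm", "ma", "al"


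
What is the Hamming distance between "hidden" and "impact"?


Comparing character by character (same length = 6):
  Pos 0: 'h' vs 'i' !=
  Pos 1: 'i' vs 'm' !=
  Pos 2: 'd' vs 'p' !=
  Pos 3: 'd' vs 'a' !=
  Pos 4: 'e' vs 'c' !=
  Pos 5: 'n' vs 't' !=
Hamming distance = 6


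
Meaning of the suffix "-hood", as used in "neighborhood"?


Suffix: -hood
As in: neighborhood -> neighbor + -hood
Meaning = state / condition


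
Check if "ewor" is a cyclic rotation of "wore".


Word: "wore", Candidate: "ewor"
Method: check if candidate is substring of word+word
"worewore" contains "ewor"? Yes
Is rotation = Yes


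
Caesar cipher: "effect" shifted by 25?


Word: "effect"
Shift: 25
Each letter → (letter + shift) mod 26:
  'e' (4) + 25 = 3 → 'd'
  'f' (5) + 25 = 4 → 'e'
  'f' (5) + 25 = 4 → 'e'
  'e' (4) + 25 = 3 → 'd'
  'c' (2) + 25 = 1 → 'b'
  't' (19) + 25 = 18 → 's'
Result = "deedbs"


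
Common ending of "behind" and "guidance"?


Word 1: "behind"
Word 2: "guidance"
Comparing from end:
  Pos -1: 'd' != 'e' (stop)
LCS = "" (length 0)


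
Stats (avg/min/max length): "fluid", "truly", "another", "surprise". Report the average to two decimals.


Lengths: "fluid"=5, "truly"=5, "another"=7, "surprise"=8
Sum = 25, Count = 4
Average = 25/4 = 6.25
= avg=6.25, min=5, max=8


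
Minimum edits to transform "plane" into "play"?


Word 1: "plane" (length 5)
Word 2: "play" (length 4)
One optimal edit sequence (insert/delete/substitute each cost 1):
  1. keep 'p'
  2. keep 'l'
  3. keep 'a'
  4. delete 'n'  (+1)
  5. substitute 'e' -> 'y'  (+1)
Total edit operations: 2
Edit distance = 2


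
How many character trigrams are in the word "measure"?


Word: "measure" (length 7)
Number of 3-grams = length - 3 + 1 = 7 - 3 + 1
= 5


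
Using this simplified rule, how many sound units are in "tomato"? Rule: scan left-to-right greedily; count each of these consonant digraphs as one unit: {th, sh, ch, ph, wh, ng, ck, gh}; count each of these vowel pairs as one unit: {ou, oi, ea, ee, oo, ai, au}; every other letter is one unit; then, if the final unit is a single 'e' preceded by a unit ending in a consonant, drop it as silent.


Word: "tomato" (6 letters)
Left-to-right scan:
  [1] 't' (letter)
  [2] 'o' (letter)
  [3] 'm' (letter)
  [4] 'a' (letter)
  [5] 't' (letter)
  [6] 'o' (letter)
Units from scan: 6
Sound units = 6 units


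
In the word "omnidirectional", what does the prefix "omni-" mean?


Prefix: omni-
Example: omnidirectional = omni- + directional
Meaning = all


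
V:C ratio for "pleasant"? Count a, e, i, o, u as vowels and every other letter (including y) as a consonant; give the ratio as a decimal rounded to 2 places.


Word: "pleasant"
Vowels (a,e,i,o,u): 3
Consonants: 5
Ratio = 3/5
= 0.60


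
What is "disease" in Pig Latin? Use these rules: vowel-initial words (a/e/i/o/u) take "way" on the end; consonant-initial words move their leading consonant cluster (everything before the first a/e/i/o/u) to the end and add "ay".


Word: "disease"
Starts with consonant(s) → move to end, add 'ay'
Consonant cluster: "d"
Pig Latin = "iseaseday"


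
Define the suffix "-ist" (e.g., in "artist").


Suffix: -ist
Example: artist = art + -ist
Meaning = one who practices


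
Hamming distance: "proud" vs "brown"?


Comparing character by character (same length = 5):
  Pos 0: 'p' vs 'b' !=
  Pos 1: 'r' vs 'r' =
  Pos 2: 'o' vs 'o' =
  Pos 3: 'u' vs 'w' !=
  Pos 4: 'd' vs 'n' !=
Hamming distance = 3


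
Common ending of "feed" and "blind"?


Word 1: "feed"
Word 2: "blind"
Comparing from end:
  Pos -1: 'd' == 'd'
  Pos -2: 'e' != 'n' (stop)
LCS = "d" (length 1)


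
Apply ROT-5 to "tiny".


Word: "tiny"
Shift: 5
Each letter → (letter + shift) mod 26:
  't' (19) + 5 = 24 → 'y'
  'i' (8) + 5 = 13 → 'n'
  'n' (13) + 5 = 18 → 's'
  'y' (24) + 5 = 3 → 'd'
Result = "ynsd"


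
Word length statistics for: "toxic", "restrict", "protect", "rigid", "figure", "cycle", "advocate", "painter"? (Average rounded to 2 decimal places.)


Lengths: "toxic"=5, "restrict"=8, "protect"=7, "rigid"=5, "figure"=6, "cycle"=5, "advocate"=8, "painter"=7
Sum = 51, Count = 8
Average = 51/8 = 6.38
= avg=6.38, min=5, max=8


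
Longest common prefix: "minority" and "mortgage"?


Word 1: "minority"
Word 2: "mortgage"
Comparing from start:
  Pos 0: 'm' == 'm'
  Pos 1: 'i' != 'o' (stop)
LCP = "m" (length 1)


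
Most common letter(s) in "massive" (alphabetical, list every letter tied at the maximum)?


Word: "massive"
Letter counts:
  'a': 1
  'e': 1
  'i': 1
  'm': 1
  's': 2
  'v': 1
Maximum count = 2
Most frequent = 's' (2 times each)


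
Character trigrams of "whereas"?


Word: "whereas" (length 7)
Number of trigrams = 7 - 3 + 1 = 5
  Position 0: "whe"
  Position 1: "her"
  Position 2: "ere"
  Position 3: "rea"
  Position 4: "eas"
Trigrams = "whe", "her", "ere", "rea", "eas"


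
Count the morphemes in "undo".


Word: "undo"
Morphemes: un- / do
Each morpheme carries meaning
= 2 morphemes


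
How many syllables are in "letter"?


Word: "letter"
Syllable breakdown: let · ter
Counting: 2 parts
= 2 syllables


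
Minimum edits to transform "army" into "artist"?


Word 1: "army" (length 4)
Word 2: "artist" (length 6)
One optimal edit sequence (insert/delete/substitute each cost 1):
  1. keep 'a'
  2. keep 'r'
  3. insert 't'  (+1)
  4. insert 'i'  (+1)
  5. substitute 'm' -> 's'  (+1)
  6. substitute 'y' -> 't'  (+1)
Total edit operations: 4
Edit distance = 4


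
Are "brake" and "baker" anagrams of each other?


Word 1: "brake" → sorted: abekr
Word 2: "baker" → sorted: abekr
Same letters? abekr == abekr
Anagram = Yes


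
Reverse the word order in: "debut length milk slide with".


Original: "debut length milk slide with"
Words (1..n): debut | length | milk | slide | with
Reversed (n..1): with | slide | milk | length | debut
Result = "with slide milk length debut"


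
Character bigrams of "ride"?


Word: "ride" (length 4)
Number of bigrams = 4 - 2 + 1 = 3
  Position 0: "ri"
  Position 1: "id"
  Position 2: "de"
Bigrams = "ri", "id", "de"


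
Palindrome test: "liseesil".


Word: "liseesil"
Reversed: "liseesil"
Forward == Backward? liseesil == liseesil
Palindrome = Yes


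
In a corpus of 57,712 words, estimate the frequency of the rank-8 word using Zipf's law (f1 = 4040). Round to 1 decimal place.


Zipf's law: f(r) = f(1) / r
f(1) = 4040
f(8) = 4040 / 8
= 505.0 occurrences


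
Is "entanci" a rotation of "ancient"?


Word: "ancient", Candidate: "entanci"
Method: check if candidate is substring of word+word
"ancientancient" contains "entanci"? Yes
Is rotation = Yes


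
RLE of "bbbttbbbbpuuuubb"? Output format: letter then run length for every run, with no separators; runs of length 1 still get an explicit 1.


String: "bbbttbbbbpuuuubb"
Scanning for consecutive runs:
  'b' x 3
  't' x 2
  'b' x 4
  'p' x 1
  'u' x 4
  'b' x 2
RLE = "b3t2b4p1u4b2"


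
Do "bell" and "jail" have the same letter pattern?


Pattern of "bell": [0, 1, 2, 2]
Pattern of "jail": [0, 1, 2, 3]
Patterns do not match
Same pattern = No


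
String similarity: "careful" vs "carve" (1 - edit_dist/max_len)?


Word 1: "careful" (length 7)
Word 2: "carve" (length 5)
One optimal edit sequence:
  1. keep 'c'
  2. keep 'a'
  3. keep 'r'
  4. delete 'e'  (+1)
  5. delete 'f'  (+1)
  6. substitute 'u' -> 'v'  (+1)
  7. substitute 'l' -> 'e'  (+1)
Edit distance = 4
Max length = max(7, 5) = 7
Similarity = 1 - 4/7
= 0.4286


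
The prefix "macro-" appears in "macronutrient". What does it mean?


Prefix: macro-
Example: macronutrient (macro- + nutrient)
Meaning = large


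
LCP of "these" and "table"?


Word 1: "these"
Word 2: "table"
Comparing from start:
  Pos 0: 't' == 't'
  Pos 1: 'h' != 'a' (stop)
LCP = "t" (length 1)


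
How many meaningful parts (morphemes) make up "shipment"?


Word: "shipment"
Morphemes: ship | -ment
Each morpheme carries meaning
= 2 morphemes


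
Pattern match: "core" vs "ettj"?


Pattern of "core": [0, 1, 2, 3]
Pattern of "ettj": [0, 1, 1, 2]
Patterns do not match
Same pattern = No


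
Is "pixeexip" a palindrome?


Word: "pixeexip"
Reversed: "pixeexip"
Forward == Backward? pixeexip == pixeexip
Palindrome = Yes


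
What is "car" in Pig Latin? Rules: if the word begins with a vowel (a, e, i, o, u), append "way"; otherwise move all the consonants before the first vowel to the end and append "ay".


Word: "car"
Starts with consonant(s) → move to end, add 'ay'
Consonant cluster: "c"
Pig Latin = "arcay"


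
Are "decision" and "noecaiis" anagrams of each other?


Word 1: "decision" → sorted: cdeiinos
Word 2: "noecaiis" → sorted: aceiinos
Same letters? cdeiinos != aceiinos
Anagram = No


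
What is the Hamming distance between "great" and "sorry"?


Comparing character by character (same length = 5):
  Pos 0: 'g' vs 's' !=
  Pos 1: 'r' vs 'o' !=
  Pos 2: 'e' vs 'r' !=
  Pos 3: 'a' vs 'r' !=
  Pos 4: 't' vs 'y' !=
Hamming distance = 5


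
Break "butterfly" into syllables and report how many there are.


Word: "butterfly"
Syllable breakdown: but · ter · fly
Counting: 3 parts
= 3 syllables


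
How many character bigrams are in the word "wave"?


Word: "wave" (length 4)
Number of 2-grams = length - 2 + 1 = 4 - 2 + 1
= 3


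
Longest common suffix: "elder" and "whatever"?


Word 1: "elder"
Word 2: "whatever"
Comparing from end:
  Pos -1: 'r' == 'r'
  Pos -2: 'e' == 'e'
  Pos -3: 'd' != 'v' (stop)
LCS = "er" (length 2)


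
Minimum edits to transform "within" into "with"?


Word 1: "within" (length 6)
Word 2: "with" (length 4)
One optimal edit sequence (insert/delete/substitute each cost 1):
  1. keep 'w'
  2. keep 'i'
  3. keep 't'
  4. keep 'h'
  5. delete 'i'  (+1)
  6. delete 'n'  (+1)
Total edit operations: 2
Edit distance = 2


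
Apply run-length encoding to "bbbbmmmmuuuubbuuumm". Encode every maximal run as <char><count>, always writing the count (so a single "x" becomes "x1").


String: "bbbbmmmmuuuubbuuumm"
Scanning for consecutive runs:
  'b' x 4
  'm' x 4
  'u' x 4
  'b' x 2
  'u' x 3
  'm' x 2
RLE = "b4m4u4b2u3m2"


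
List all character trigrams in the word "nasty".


Word: "nasty" (length 5)
Number of trigrams = 5 - 3 + 1 = 3
  Position 0: "nas"
  Position 1: "ast"
  Position 2: "sty"
Trigrams = "nas", "ast", "sty"


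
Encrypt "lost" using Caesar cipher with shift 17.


Word: "lost"
Shift: 17
Each letter → (letter + shift) mod 26:
  'l' (11) + 17 = 2 → 'c'
  'o' (14) + 17 = 5 → 'f'
  's' (18) + 17 = 9 → 'j'
  't' (19) + 17 = 10 → 'k'
Result = "cfjk"


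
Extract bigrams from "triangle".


Word: "triangle" (length 8)
Number of bigrams = 8 - 2 + 1 = 7
  Position 0: "tr"
  Position 1: "ri"
  Position 2: "ia"
  Position 3: "an"
  Position 4: "ng"
  Position 5: "gl"
  Position 6: "le"
Bigrams = "tr", "ri", "ia", "an", "ng", "gl", "le"


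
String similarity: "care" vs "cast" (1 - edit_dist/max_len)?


Word 1: "care" (length 4)
Word 2: "cast" (length 4)
One optimal edit sequence:
  1. keep 'c'
  2. keep 'a'
  3. substitute 'r' -> 's'  (+1)
  4. substitute 'e' -> 't'  (+1)
Edit distance = 2
Max length = max(4, 4) = 4
Similarity = 1 - 2/4
= 0.5000


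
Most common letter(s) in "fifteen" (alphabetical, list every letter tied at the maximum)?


Word: "fifteen"
Letter counts:
  'e': 2
  'f': 2
  'i': 1
  'n': 1
  't': 1
Maximum count = 2
Most frequent = 'e', 'f' (2 times each)


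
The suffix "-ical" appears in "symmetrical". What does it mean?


Suffix: -ical
Example: symmetrical (symmetry + -ical, with a spelling change)
Meaning = relating to


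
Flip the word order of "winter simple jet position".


Original: "winter simple jet position"
Words (1..n): winter | simple | jet | position
Reversed (n..1): position | jet | simple | winter
Result = "position jet simple winter"


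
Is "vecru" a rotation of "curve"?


Word: "curve", Candidate: "vecru"
Method: check if candidate is substring of word+word
"curvecurve" contains "vecru"? No
Is rotation = No


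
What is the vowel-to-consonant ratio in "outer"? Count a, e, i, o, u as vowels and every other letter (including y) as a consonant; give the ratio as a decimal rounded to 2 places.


Word: "outer"
Vowels (a,e,i,o,u): 3
Consonants: 2
Ratio = 3/2
= 1.50


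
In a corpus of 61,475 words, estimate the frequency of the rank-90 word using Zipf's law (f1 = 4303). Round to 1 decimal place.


Zipf's law: f(r) = f(1) / r
f(1) = 4303
f(90) = 4303 / 90
= 47.8 occurrences


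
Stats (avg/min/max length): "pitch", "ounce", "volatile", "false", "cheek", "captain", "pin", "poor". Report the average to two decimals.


Lengths: "pitch"=5, "ounce"=5, "volatile"=8, "false"=5, "cheek"=5, "captain"=7, "pin"=3, "poor"=4
Sum = 42, Count = 8
Average = 42/8 = 5.25
= avg=5.25, min=3, max=8


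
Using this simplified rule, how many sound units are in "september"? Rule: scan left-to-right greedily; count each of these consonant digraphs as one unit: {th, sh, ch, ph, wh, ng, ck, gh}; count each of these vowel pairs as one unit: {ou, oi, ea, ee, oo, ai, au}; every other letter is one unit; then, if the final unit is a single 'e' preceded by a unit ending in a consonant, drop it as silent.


Word: "september" (9 letters)
Left-to-right scan:
  [1] 's' (letter)
  [2] 'e' (letter)
  [3] 'p' (letter)
  [4] 't' (letter)
  [5] 'e' (letter)
  [6] 'm' (letter)
  [7] 'b' (letter)
  [8] 'e' (letter)
  [9] 'r' (letter)
Units from scan: 9
Sound units = 9 units


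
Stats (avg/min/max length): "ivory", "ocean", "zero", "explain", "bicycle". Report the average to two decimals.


Lengths: "ivory"=5, "ocean"=5, "zero"=4, "explain"=7, "bicycle"=7
Sum = 28, Count = 5
Average = 28/5 = 5.60
= avg=5.60, min=4, max=7


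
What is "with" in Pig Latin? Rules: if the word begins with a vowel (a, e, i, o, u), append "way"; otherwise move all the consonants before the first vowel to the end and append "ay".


Word: "with"
Starts with consonant(s) → move to end, add 'ay'
Consonant cluster: "w"
Pig Latin = "ithway"


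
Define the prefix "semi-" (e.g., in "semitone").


Prefix: semi-
Example: semitone (semi- + tone)
Meaning = half


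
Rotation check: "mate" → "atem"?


Word: "mate", Candidate: "atem"
Method: check if candidate is substring of word+word
"matemate" contains "atem"? Yes
Is rotation = Yes


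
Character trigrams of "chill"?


Word: "chill" (length 5)
Number of trigrams = 5 - 3 + 1 = 3
  Position 0: "chi"
  Position 1: "hil"
  Position 2: "ill"
Trigrams = "chi", "hil", "ill"


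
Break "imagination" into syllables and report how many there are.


Word: "imagination"
Syllable breakdown: i | mag | i | na | tion
Counting: 5 parts
= 5 syllables


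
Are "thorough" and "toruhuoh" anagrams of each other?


Word 1: "thorough" → sorted: ghhoortu
Word 2: "toruhuoh" → sorted: hhoortuu
Same letters? ghhoortu != hhoortuu
Anagram = No


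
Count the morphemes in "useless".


Word: "useless"
Morphemes: use | -less
Each morpheme carries meaning
= 2 morphemes


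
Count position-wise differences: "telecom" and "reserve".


Comparing character by character (same length = 7):
  Pos 0: 't' vs 'r' !=
  Pos 1: 'e' vs 'e' =
  Pos 2: 'l' vs 's' !=
  Pos 3: 'e' vs 'e' =
  Pos 4: 'c' vs 'r' !=
  Pos 5: 'o' vs 'v' !=
  Pos 6: 'm' vs 'e' !=
Hamming distance = 5


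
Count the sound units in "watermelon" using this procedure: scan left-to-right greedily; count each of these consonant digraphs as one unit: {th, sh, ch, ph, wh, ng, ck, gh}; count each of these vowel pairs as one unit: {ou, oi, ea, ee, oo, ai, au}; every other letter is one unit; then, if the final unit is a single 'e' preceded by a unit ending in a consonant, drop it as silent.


Word: "watermelon" (10 letters)
Left-to-right scan:
  [1] 'w' (letter)
  [2] 'a' (letter)
  [3] 't' (letter)
  [4] 'e' (letter)
  [5] 'r' (letter)
  [6] 'm' (letter)
  [7] 'e' (letter)
  [8] 'l' (letter)
  [9] 'o' (letter)
  [10] 'n' (letter)
Units from scan: 10
Sound units = 10 units


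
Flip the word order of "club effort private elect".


Original: "club effort private elect"
Words (1..n): club | effort | private | elect
Reversed (n..1): elect | private | effort | club
Result = "elect private effort club"


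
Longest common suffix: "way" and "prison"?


Word 1: "way"
Word 2: "prison"
Comparing from end:
  Pos -1: 'y' != 'n' (stop)
LCS = "" (length 0)


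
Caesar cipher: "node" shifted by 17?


Word: "node"
Shift: 17
Each letter → (letter + shift) mod 26:
  'n' (13) + 17 = 4 → 'e'
  'o' (14) + 17 = 5 → 'f'
  'd' (3) + 17 = 20 → 'u'
  'e' (4) + 17 = 21 → 'v'
Result = "efuv"


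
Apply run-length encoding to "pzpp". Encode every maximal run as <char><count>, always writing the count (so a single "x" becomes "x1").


String: "pzpp"
Scanning for consecutive runs:
  'p' x 1
  'z' x 1
  'p' x 2
RLE = "p1z1p2"


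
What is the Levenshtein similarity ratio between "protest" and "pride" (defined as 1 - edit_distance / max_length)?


Word 1: "protest" (length 7)
Word 2: "pride" (length 5)
One optimal edit sequence:
  1. keep 'p'
  2. keep 'r'
  3. substitute 'o' -> 'i'  (+1)
  4. substitute 't' -> 'd'  (+1)
  5. keep 'e'
  6. delete 's'  (+1)
  7. delete 't'  (+1)
Edit distance = 4
Max length = max(7, 5) = 7
Similarity = 1 - 4/7
= 0.4286


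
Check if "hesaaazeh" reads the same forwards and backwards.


Word: "hesaaazeh"
Reversed: "hezaaaseh"
Forward == Backward? hesaaazeh != hezaaaseh
Palindrome = No


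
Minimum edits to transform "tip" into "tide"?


Word 1: "tip" (length 3)
Word 2: "tide" (length 4)
One optimal edit sequence (insert/delete/substitute each cost 1):
  1. keep 't'
  2. keep 'i'
  3. insert 'd'  (+1)
  4. substitute 'p' -> 'e'  (+1)
Total edit operations: 2
Edit distance = 2


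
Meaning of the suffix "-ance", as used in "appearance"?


Suffix: -ance
Example: appearance = appear + -ance
Meaning = state of


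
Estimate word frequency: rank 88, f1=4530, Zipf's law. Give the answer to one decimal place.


Zipf's law: f(r) = f(1) / r
f(1) = 4530
f(88) = 4530 / 88
= 51.5 occurrences


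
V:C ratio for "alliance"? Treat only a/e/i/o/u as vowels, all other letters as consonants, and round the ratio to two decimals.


Word: "alliance"
Vowels (a,e,i,o,u): 4
Consonants: 4
Ratio = 4/4
= 1.00


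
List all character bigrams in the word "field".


Word: "field" (length 5)
Number of bigrams = 5 - 2 + 1 = 4
  Position 0: "fi"
  Position 1: "ie"
  Position 2: "el"
  Position 3: "ld"
Bigrams = "fi", "ie", "el", "ld"


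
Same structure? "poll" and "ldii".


Pattern of "poll": [0, 1, 2, 2]
Pattern of "ldii": [0, 1, 2, 2]
Patterns match
Same pattern = Yes


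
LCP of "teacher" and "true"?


Word 1: "teacher"
Word 2: "true"
Comparing from start:
  Pos 0: 't' == 't'
  Pos 1: 'e' != 'r' (stop)
LCP = "t" (length 1)


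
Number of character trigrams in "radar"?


Word: "radar" (length 5)
Number of 3-grams = length - 3 + 1 = 5 - 3 + 1
= 3


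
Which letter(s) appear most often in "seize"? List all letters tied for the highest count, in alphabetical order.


Word: "seize"
Letter counts:
  'e': 2
  'i': 1
  's': 1
  'z': 1
Maximum count = 2
Most frequent = 'e' (2 times each)


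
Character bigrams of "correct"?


Word: "correct" (length 7)
Number of bigrams = 7 - 2 + 1 = 6
  Position 0: "co"
  Position 1: "or"
  Position 2: "rr"
  Position 3: "re"
  Position 4: "ec"
  Position 5: "ct"
Bigrams = "co", "or", "rr", "re", "ec", "ct"


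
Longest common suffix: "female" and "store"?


Word 1: "female"
Word 2: "store"
Comparing from end:
  Pos -1: 'e' == 'e'
  Pos -2: 'l' != 'r' (stop)
LCS = "e" (length 1)


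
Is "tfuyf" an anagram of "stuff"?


Word 1: "stuff" → sorted: ffstu
Word 2: "tfuyf" → sorted: fftuy
Same letters? ffstu != fftuy
Anagram = No


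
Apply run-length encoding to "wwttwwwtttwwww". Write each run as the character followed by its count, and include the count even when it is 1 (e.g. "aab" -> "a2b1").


String: "wwttwwwtttwwww"
Scanning for consecutive runs:
  'w' x 2
  't' x 2
  'w' x 3
  't' x 3
  'w' x 4
RLE = "w2t2w3t3w4"


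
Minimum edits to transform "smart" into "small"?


Word 1: "smart" (length 5)
Word 2: "small" (length 5)
One optimal edit sequence (insert/delete/substitute each cost 1):
  1. keep 's'
  2. keep 'm'
  3. keep 'a'
  4. substitute 'r' -> 'l'  (+1)
  5. substitute 't' -> 'l'  (+1)
Total edit operations: 2
Edit distance = 2


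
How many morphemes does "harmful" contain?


Word: "harmful"
Morphemes: harm + -ful
Each morpheme carries meaning
= 2 morphemes


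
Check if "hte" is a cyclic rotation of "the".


Word: "the", Candidate: "hte"
Method: check if candidate is substring of word+word
"thethe" contains "hte"? No
Is rotation = No
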